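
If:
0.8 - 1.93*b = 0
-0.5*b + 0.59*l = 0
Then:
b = 0.41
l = 0.35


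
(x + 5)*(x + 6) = x^2 + 11*x + 30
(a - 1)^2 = a^2 - 2*a + 1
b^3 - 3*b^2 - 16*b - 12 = (b - 6)*(b + 1)*(b + 2)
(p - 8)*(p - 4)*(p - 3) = p^3 - 15*p^2 + 68*p - 96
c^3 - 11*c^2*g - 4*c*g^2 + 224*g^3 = (c - 8*g)*(c - 7*g)*(c + 4*g)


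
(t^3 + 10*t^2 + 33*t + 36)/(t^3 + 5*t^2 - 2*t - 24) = (t + 3)/(t - 2)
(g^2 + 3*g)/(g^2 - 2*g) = (g + 3)/(g - 2)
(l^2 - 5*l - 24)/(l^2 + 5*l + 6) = (l - 8)/(l + 2)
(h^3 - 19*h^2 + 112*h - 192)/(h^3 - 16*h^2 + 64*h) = (h - 3)/h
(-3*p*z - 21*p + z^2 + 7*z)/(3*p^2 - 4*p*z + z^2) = (z + 7)/(-p + z)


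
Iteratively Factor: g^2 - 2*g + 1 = (g - 1)*(g - 1)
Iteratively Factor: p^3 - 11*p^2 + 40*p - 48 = (p - 3)*(p^2 - 8*p + 16) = (p - 4)*(p - 3)*(p - 4)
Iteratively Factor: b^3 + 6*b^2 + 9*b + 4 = (b + 1)*(b^2 + 5*b + 4) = (b + 1)*(b + 4)*(b + 1)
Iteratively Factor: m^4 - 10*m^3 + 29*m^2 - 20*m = (m)*(m^3 - 10*m^2 + 29*m - 20) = m*(m - 1)*(m^2 - 9*m + 20) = m*(m - 4)*(m - 1)*(m - 5)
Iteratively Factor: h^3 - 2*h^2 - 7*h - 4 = (h - 4)*(h^2 + 2*h + 1) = (h - 4)*(h + 1)*(h + 1)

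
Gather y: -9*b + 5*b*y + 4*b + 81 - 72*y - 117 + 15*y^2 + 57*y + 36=-5*b + 15*y^2 + y*(5*b - 15)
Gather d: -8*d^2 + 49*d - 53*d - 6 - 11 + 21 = -8*d^2 - 4*d + 4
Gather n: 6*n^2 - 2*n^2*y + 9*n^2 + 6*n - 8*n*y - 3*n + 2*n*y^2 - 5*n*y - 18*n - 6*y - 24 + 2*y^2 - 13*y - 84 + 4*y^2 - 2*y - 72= n^2*(15 - 2*y) + n*(2*y^2 - 13*y - 15) + 6*y^2 - 21*y - 180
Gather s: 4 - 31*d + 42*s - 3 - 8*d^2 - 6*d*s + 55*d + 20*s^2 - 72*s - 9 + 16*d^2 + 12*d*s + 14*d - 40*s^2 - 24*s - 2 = 8*d^2 + 38*d - 20*s^2 + s*(6*d - 54) - 10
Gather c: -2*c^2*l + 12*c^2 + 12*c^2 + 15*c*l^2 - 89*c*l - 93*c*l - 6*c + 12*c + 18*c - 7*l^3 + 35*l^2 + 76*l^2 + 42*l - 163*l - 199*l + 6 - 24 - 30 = c^2*(24 - 2*l) + c*(15*l^2 - 182*l + 24) - 7*l^3 + 111*l^2 - 320*l - 48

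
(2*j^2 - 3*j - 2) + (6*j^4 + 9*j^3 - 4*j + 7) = 6*j^4 + 9*j^3 + 2*j^2 - 7*j + 5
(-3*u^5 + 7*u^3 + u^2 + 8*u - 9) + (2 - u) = -3*u^5 + 7*u^3 + u^2 + 7*u - 7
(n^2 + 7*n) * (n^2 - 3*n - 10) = n^4 + 4*n^3 - 31*n^2 - 70*n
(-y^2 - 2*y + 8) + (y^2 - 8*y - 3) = 5 - 10*y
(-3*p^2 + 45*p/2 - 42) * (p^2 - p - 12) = -3*p^4 + 51*p^3/2 - 57*p^2/2 - 228*p + 504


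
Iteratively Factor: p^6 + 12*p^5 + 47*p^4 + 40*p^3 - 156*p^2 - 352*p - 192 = (p + 3)*(p^5 + 9*p^4 + 20*p^3 - 20*p^2 - 96*p - 64) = (p + 1)*(p + 3)*(p^4 + 8*p^3 + 12*p^2 - 32*p - 64) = (p + 1)*(p + 3)*(p + 4)*(p^3 + 4*p^2 - 4*p - 16) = (p + 1)*(p + 3)*(p + 4)^2*(p^2 - 4) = (p - 2)*(p + 1)*(p + 3)*(p + 4)^2*(p + 2)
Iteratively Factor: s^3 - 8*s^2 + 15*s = (s - 3)*(s^2 - 5*s) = (s - 5)*(s - 3)*(s)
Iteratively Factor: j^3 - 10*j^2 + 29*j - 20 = (j - 1)*(j^2 - 9*j + 20) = (j - 5)*(j - 1)*(j - 4)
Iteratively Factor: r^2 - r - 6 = (r + 2)*(r - 3)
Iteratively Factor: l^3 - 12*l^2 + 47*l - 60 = (l - 4)*(l^2 - 8*l + 15) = (l - 5)*(l - 4)*(l - 3)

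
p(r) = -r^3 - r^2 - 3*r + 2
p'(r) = -3*r^2 - 2*r - 3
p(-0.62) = 3.71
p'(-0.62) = -2.91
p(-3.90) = 57.81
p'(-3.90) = -40.83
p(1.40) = -6.90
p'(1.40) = -11.68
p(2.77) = -35.24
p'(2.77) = -31.56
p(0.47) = 0.27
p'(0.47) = -4.60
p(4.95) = -158.64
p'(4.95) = -86.41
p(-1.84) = 10.36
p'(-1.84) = -9.48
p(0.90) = -2.24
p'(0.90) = -7.23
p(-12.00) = 1622.00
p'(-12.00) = -411.00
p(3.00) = -43.00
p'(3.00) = -36.00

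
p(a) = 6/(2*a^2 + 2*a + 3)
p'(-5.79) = 0.04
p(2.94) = 0.23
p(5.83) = 0.07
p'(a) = 6*(-4*a - 2)/(2*a^2 + 2*a + 3)^2 = 12*(-2*a - 1)/(2*a^2 + 2*a + 3)^2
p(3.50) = 0.17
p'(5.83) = -0.02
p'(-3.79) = 0.14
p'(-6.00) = 0.03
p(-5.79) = 0.10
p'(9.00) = -0.00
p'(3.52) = -0.08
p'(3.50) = -0.08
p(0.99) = 0.86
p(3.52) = 0.17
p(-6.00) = 0.10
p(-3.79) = 0.25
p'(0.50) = -1.19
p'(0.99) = -0.74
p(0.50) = 1.33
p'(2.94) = -0.12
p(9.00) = 0.03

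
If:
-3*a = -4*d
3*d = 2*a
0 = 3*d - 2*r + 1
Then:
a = 0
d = 0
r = 1/2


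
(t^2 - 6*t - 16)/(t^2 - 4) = (t - 8)/(t - 2)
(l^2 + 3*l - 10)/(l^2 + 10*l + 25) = (l - 2)/(l + 5)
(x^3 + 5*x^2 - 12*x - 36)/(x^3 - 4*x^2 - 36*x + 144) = (x^2 - x - 6)/(x^2 - 10*x + 24)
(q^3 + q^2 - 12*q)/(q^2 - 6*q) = (q^2 + q - 12)/(q - 6)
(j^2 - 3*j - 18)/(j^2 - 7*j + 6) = (j + 3)/(j - 1)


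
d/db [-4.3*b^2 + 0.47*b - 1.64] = 0.47 - 8.6*b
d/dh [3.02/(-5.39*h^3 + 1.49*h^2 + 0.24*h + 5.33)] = (48.8334*h^2 - 8.9996*h - 0.7248)/(-5.39*h^3 + 1.49*h^2 + 0.24*h + 5.33)^2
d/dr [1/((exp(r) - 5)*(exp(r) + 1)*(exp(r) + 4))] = 3*(7 - exp(2*r))*exp(r)/(exp(6*r) - 42*exp(4*r) - 40*exp(3*r) + 441*exp(2*r) + 840*exp(r) + 400)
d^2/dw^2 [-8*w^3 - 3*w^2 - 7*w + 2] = -48*w - 6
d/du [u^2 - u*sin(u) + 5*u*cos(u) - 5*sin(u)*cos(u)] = -5*u*sin(u) - u*cos(u) + 2*u - sin(u) + 5*cos(u) - 5*cos(2*u)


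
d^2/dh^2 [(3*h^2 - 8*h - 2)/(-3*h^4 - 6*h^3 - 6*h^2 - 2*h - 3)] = 2*(-81*h^8 + 270*h^7 + 1278*h^6 + 1944*h^5 + 1908*h^4 + 486*h^3 - 522*h^2 - 468*h - 103)/(27*h^12 + 162*h^11 + 486*h^10 + 918*h^9 + 1269*h^8 + 1404*h^7 + 1332*h^6 + 1044*h^5 + 693*h^4 + 386*h^3 + 198*h^2 + 54*h + 27)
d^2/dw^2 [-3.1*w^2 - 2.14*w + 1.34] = -6.20000000000000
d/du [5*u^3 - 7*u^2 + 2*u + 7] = 15*u^2 - 14*u + 2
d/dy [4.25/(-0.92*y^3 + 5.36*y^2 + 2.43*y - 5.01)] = (11.73*y^2 - 45.56*y - 10.3275)/(0.92*y^3 - 5.36*y^2 - 2.43*y + 5.01)^2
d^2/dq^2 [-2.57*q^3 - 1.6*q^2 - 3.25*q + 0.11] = -15.42*q - 3.2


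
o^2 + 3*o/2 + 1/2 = (o + 1/2)*(o + 1)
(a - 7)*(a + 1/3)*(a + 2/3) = a^3 - 6*a^2 - 61*a/9 - 14/9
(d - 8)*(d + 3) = d^2 - 5*d - 24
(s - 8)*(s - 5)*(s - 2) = s^3 - 15*s^2 + 66*s - 80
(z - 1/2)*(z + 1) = z^2 + z/2 - 1/2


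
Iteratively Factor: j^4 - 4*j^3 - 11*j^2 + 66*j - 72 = (j - 3)*(j^3 - j^2 - 14*j + 24) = (j - 3)*(j - 2)*(j^2 + j - 12) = (j - 3)*(j - 2)*(j + 4)*(j - 3)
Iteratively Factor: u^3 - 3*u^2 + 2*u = (u - 1)*(u^2 - 2*u) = (u - 2)*(u - 1)*(u)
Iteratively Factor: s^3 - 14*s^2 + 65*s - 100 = (s - 4)*(s^2 - 10*s + 25) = (s - 5)*(s - 4)*(s - 5)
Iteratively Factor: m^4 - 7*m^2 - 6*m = (m + 2)*(m^3 - 2*m^2 - 3*m) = (m + 1)*(m + 2)*(m^2 - 3*m) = (m - 3)*(m + 1)*(m + 2)*(m)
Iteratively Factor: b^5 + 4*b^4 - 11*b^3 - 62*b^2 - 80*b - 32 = (b + 1)*(b^4 + 3*b^3 - 14*b^2 - 48*b - 32) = (b + 1)*(b + 2)*(b^3 + b^2 - 16*b - 16) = (b - 4)*(b + 1)*(b + 2)*(b^2 + 5*b + 4) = (b - 4)*(b + 1)^2*(b + 2)*(b + 4)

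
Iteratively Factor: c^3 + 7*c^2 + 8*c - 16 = (c + 4)*(c^2 + 3*c - 4) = (c - 1)*(c + 4)*(c + 4)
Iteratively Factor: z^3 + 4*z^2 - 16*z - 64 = (z + 4)*(z^2 - 16) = (z - 4)*(z + 4)*(z + 4)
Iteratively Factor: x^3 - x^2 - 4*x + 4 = (x + 2)*(x^2 - 3*x + 2) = (x - 2)*(x + 2)*(x - 1)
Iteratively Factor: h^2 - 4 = (h + 2)*(h - 2)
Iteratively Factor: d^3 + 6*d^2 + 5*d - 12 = (d + 4)*(d^2 + 2*d - 3) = (d - 1)*(d + 4)*(d + 3)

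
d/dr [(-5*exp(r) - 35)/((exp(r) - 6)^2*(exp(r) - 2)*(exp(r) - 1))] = (15*exp(3*r) + 80*exp(2*r) - 725*exp(r) + 830)*exp(r)/(exp(7*r) - 24*exp(6*r) + 229*exp(5*r) - 1110*exp(4*r) + 2920*exp(3*r) - 4176*exp(2*r) + 3024*exp(r) - 864)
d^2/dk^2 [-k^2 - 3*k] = -2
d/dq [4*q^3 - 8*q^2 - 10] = 4*q*(3*q - 4)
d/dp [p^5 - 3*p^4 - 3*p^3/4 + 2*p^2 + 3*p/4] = 5*p^4 - 12*p^3 - 9*p^2/4 + 4*p + 3/4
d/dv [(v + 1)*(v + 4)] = 2*v + 5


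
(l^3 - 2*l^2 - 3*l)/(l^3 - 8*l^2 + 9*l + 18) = l/(l - 6)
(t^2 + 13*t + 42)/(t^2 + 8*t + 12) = (t + 7)/(t + 2)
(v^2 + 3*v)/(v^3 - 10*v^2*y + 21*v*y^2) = (v + 3)/(v^2 - 10*v*y + 21*y^2)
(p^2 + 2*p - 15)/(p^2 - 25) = (p - 3)/(p - 5)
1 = 1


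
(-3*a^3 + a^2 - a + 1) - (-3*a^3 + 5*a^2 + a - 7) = -4*a^2 - 2*a + 8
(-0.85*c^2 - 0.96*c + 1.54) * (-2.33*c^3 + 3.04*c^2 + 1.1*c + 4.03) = 1.9805*c^5 - 0.3472*c^4 - 7.4416*c^3 + 0.2001*c^2 - 2.1748*c + 6.2062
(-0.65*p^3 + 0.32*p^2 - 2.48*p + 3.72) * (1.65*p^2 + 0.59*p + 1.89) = -1.0725*p^5 + 0.1445*p^4 - 5.1317*p^3 + 5.2796*p^2 - 2.4924*p + 7.0308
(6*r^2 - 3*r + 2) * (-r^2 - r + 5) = -6*r^4 - 3*r^3 + 31*r^2 - 17*r + 10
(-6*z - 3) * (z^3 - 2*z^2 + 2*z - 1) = -6*z^4 + 9*z^3 - 6*z^2 + 3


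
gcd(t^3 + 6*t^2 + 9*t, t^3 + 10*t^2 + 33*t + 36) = t^2 + 6*t + 9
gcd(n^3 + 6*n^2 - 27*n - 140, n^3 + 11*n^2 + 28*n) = n^2 + 11*n + 28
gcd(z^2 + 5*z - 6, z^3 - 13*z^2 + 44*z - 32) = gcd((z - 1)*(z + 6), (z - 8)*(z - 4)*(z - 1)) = z - 1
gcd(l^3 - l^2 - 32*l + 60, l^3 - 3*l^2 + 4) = l - 2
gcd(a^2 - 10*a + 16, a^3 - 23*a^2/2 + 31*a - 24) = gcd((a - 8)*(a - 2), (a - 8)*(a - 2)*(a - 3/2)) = a^2 - 10*a + 16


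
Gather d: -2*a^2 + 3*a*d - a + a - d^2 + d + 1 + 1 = -2*a^2 - d^2 + d*(3*a + 1) + 2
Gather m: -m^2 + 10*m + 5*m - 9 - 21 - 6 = -m^2 + 15*m - 36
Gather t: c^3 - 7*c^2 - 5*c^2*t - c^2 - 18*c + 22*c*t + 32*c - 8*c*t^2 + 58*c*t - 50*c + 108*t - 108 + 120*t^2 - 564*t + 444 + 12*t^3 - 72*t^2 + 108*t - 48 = c^3 - 8*c^2 - 36*c + 12*t^3 + t^2*(48 - 8*c) + t*(-5*c^2 + 80*c - 348) + 288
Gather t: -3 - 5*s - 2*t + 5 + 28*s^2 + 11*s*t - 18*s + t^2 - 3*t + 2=28*s^2 - 23*s + t^2 + t*(11*s - 5) + 4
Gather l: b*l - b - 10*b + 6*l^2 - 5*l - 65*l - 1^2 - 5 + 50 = -11*b + 6*l^2 + l*(b - 70) + 44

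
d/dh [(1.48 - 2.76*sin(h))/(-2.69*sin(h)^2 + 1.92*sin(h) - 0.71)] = (-7.4244*sin(h)^2 + 7.9624*sin(h) - 0.882)*cos(h)/(7.2361*sin(h)^4 - 10.3296*sin(h)^3 + 7.5062*sin(h)^2 - 2.7264*sin(h) + 0.5041)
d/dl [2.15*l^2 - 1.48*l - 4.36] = 4.3*l - 1.48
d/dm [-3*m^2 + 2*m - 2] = 2 - 6*m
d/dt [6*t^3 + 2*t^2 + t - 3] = 18*t^2 + 4*t + 1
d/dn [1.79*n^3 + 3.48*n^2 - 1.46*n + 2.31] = 5.37*n^2 + 6.96*n - 1.46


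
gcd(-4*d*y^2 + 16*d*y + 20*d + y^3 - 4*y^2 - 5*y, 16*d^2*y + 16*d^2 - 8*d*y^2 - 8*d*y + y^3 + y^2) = -4*d*y - 4*d + y^2 + y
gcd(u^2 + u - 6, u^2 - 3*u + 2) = u - 2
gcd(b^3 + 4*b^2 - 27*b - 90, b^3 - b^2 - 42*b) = b + 6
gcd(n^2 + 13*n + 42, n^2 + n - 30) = n + 6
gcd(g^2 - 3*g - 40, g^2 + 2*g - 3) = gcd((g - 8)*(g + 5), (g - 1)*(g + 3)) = 1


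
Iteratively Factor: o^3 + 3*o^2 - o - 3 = (o + 1)*(o^2 + 2*o - 3) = (o + 1)*(o + 3)*(o - 1)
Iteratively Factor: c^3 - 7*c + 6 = (c + 3)*(c^2 - 3*c + 2) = (c - 1)*(c + 3)*(c - 2)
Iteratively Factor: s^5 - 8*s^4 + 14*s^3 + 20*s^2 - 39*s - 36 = (s - 4)*(s^4 - 4*s^3 - 2*s^2 + 12*s + 9) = (s - 4)*(s - 3)*(s^3 - s^2 - 5*s - 3) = (s - 4)*(s - 3)^2*(s^2 + 2*s + 1) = (s - 4)*(s - 3)^2*(s + 1)*(s + 1)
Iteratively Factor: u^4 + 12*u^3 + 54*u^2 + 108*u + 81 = (u + 3)*(u^3 + 9*u^2 + 27*u + 27) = (u + 3)^2*(u^2 + 6*u + 9) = (u + 3)^3*(u + 3)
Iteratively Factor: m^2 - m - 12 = (m + 3)*(m - 4)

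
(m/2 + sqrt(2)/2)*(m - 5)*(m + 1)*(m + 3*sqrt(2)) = m^4/2 - 2*m^3 + 2*sqrt(2)*m^3 - 8*sqrt(2)*m^2 + m^2/2 - 10*sqrt(2)*m - 12*m - 15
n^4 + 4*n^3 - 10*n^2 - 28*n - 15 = (n - 3)*(n + 1)^2*(n + 5)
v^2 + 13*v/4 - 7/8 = (v - 1/4)*(v + 7/2)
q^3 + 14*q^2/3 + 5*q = q*(q + 5/3)*(q + 3)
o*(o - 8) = o^2 - 8*o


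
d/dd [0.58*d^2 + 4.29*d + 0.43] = 1.16*d + 4.29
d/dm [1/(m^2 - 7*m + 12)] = (7 - 2*m)/(m^2 - 7*m + 12)^2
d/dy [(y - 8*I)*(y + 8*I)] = 2*y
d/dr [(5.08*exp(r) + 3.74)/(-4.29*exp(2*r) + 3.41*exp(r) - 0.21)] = (21.7932*exp(2*r) + 32.0892*exp(r) - 13.8202)*exp(r)/(18.4041*exp(4*r) - 29.2578*exp(3*r) + 13.4299*exp(2*r) - 1.4322*exp(r) + 0.0441)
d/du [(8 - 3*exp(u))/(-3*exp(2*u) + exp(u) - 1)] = (-(3*exp(u) - 8)*(6*exp(u) - 1) + 9*exp(2*u) - 3*exp(u) + 3)*exp(u)/(3*exp(2*u) - exp(u) + 1)^2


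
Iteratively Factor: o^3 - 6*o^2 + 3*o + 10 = (o + 1)*(o^2 - 7*o + 10) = (o - 2)*(o + 1)*(o - 5)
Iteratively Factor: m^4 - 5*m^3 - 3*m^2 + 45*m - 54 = (m - 2)*(m^3 - 3*m^2 - 9*m + 27) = (m - 3)*(m - 2)*(m^2 - 9) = (m - 3)*(m - 2)*(m + 3)*(m - 3)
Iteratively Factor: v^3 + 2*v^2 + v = (v + 1)*(v^2 + v) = v*(v + 1)*(v + 1)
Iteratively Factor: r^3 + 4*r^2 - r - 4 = (r + 1)*(r^2 + 3*r - 4) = (r - 1)*(r + 1)*(r + 4)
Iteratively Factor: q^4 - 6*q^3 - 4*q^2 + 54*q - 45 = (q - 1)*(q^3 - 5*q^2 - 9*q + 45) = (q - 1)*(q + 3)*(q^2 - 8*q + 15) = (q - 3)*(q - 1)*(q + 3)*(q - 5)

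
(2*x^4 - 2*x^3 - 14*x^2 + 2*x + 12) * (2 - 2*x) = -4*x^5 + 8*x^4 + 24*x^3 - 32*x^2 - 20*x + 24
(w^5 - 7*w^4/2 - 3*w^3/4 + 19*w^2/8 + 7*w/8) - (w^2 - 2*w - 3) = w^5 - 7*w^4/2 - 3*w^3/4 + 11*w^2/8 + 23*w/8 + 3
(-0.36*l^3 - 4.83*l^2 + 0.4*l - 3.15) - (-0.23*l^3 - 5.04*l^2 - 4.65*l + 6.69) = -0.13*l^3 + 0.21*l^2 + 5.05*l - 9.84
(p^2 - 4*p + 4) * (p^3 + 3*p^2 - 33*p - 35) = p^5 - p^4 - 41*p^3 + 109*p^2 + 8*p - 140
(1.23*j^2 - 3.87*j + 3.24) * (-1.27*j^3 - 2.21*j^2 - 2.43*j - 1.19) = -1.5621*j^5 + 2.1966*j^4 + 1.449*j^3 + 0.780000000000001*j^2 - 3.2679*j - 3.8556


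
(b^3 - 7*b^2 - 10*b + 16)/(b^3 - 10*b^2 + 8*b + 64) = (b - 1)/(b - 4)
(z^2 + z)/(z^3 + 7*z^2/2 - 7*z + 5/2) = 2*z*(z + 1)/(2*z^3 + 7*z^2 - 14*z + 5)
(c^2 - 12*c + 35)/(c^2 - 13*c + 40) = (c - 7)/(c - 8)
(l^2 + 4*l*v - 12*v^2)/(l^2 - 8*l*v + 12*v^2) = (-l - 6*v)/(-l + 6*v)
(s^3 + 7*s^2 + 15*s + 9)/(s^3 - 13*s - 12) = (s + 3)/(s - 4)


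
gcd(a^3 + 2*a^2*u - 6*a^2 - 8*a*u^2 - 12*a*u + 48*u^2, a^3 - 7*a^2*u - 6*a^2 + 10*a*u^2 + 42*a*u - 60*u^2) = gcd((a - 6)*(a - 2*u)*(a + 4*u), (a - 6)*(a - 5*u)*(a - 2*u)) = -a^2 + 2*a*u + 6*a - 12*u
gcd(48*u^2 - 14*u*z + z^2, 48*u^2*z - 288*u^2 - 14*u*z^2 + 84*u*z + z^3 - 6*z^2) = 48*u^2 - 14*u*z + z^2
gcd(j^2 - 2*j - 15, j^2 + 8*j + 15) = j + 3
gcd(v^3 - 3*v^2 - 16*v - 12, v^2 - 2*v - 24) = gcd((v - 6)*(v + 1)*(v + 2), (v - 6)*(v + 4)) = v - 6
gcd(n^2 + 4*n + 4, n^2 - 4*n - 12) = n + 2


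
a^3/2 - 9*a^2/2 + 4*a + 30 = (a/2 + 1)*(a - 6)*(a - 5)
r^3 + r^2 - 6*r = r*(r - 2)*(r + 3)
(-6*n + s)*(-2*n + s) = 12*n^2 - 8*n*s + s^2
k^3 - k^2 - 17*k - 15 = (k - 5)*(k + 1)*(k + 3)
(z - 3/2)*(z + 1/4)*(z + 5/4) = z^3 - 31*z/16 - 15/32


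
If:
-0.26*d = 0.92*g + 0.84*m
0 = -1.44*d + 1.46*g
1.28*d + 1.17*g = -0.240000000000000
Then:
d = -0.10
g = -0.10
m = 0.14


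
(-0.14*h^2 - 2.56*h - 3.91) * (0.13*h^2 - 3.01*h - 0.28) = -0.0182*h^4 + 0.0886*h^3 + 7.2365*h^2 + 12.4859*h + 1.0948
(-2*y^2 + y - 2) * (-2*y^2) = 4*y^4 - 2*y^3 + 4*y^2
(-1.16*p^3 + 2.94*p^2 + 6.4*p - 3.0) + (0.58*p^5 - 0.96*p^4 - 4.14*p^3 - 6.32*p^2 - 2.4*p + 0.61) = 0.58*p^5 - 0.96*p^4 - 5.3*p^3 - 3.38*p^2 + 4.0*p - 2.39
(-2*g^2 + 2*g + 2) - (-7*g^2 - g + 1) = 5*g^2 + 3*g + 1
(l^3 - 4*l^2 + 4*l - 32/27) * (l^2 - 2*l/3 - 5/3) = l^5 - 14*l^4/3 + 5*l^3 + 76*l^2/27 - 476*l/81 + 160/81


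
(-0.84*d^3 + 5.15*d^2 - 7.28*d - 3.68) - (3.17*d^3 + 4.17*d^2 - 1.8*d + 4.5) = -4.01*d^3 + 0.98*d^2 - 5.48*d - 8.18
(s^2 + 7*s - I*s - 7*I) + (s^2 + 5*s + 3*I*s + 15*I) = 2*s^2 + 12*s + 2*I*s + 8*I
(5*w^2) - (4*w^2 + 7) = w^2 - 7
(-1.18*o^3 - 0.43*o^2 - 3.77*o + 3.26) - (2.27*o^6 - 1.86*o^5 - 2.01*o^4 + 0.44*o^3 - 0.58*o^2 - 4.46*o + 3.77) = -2.27*o^6 + 1.86*o^5 + 2.01*o^4 - 1.62*o^3 + 0.15*o^2 + 0.69*o - 0.51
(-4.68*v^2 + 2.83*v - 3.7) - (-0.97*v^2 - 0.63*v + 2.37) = -3.71*v^2 + 3.46*v - 6.07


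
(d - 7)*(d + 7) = d^2 - 49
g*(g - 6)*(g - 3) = g^3 - 9*g^2 + 18*g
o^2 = o^2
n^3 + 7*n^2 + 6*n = n*(n + 1)*(n + 6)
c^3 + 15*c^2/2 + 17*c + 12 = (c + 3/2)*(c + 2)*(c + 4)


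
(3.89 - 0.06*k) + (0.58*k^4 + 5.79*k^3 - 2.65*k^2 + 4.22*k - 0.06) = 0.58*k^4 + 5.79*k^3 - 2.65*k^2 + 4.16*k + 3.83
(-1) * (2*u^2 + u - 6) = -2*u^2 - u + 6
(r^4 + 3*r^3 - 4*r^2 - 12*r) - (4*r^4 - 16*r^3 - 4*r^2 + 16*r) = -3*r^4 + 19*r^3 - 28*r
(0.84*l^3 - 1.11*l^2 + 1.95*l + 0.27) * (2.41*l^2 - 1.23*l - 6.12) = 2.0244*l^5 - 3.7083*l^4 + 0.924000000000001*l^3 + 5.0454*l^2 - 12.2661*l - 1.6524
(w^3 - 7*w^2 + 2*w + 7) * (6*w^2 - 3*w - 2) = 6*w^5 - 45*w^4 + 31*w^3 + 50*w^2 - 25*w - 14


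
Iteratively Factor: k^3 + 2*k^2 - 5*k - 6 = (k + 1)*(k^2 + k - 6) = (k - 2)*(k + 1)*(k + 3)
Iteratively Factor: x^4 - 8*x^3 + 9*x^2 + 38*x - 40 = (x + 2)*(x^3 - 10*x^2 + 29*x - 20) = (x - 5)*(x + 2)*(x^2 - 5*x + 4) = (x - 5)*(x - 1)*(x + 2)*(x - 4)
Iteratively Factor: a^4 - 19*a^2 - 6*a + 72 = (a - 2)*(a^3 + 2*a^2 - 15*a - 36) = (a - 2)*(a + 3)*(a^2 - a - 12) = (a - 4)*(a - 2)*(a + 3)*(a + 3)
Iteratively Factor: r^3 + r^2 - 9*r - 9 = (r - 3)*(r^2 + 4*r + 3) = (r - 3)*(r + 1)*(r + 3)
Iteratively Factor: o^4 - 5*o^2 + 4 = (o - 2)*(o^3 + 2*o^2 - o - 2) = (o - 2)*(o + 1)*(o^2 + o - 2) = (o - 2)*(o + 1)*(o + 2)*(o - 1)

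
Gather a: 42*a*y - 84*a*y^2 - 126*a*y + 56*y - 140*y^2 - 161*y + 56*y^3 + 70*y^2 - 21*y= a*(-84*y^2 - 84*y) + 56*y^3 - 70*y^2 - 126*y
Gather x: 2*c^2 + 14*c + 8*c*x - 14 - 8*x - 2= 2*c^2 + 14*c + x*(8*c - 8) - 16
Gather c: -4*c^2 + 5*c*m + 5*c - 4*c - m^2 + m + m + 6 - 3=-4*c^2 + c*(5*m + 1) - m^2 + 2*m + 3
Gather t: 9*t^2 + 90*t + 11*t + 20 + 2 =9*t^2 + 101*t + 22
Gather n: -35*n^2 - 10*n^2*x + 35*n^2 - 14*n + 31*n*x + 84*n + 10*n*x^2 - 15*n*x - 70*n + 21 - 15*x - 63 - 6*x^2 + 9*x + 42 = -10*n^2*x + n*(10*x^2 + 16*x) - 6*x^2 - 6*x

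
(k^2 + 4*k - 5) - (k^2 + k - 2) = 3*k - 3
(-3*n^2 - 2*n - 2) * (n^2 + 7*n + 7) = -3*n^4 - 23*n^3 - 37*n^2 - 28*n - 14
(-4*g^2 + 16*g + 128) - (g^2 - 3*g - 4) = -5*g^2 + 19*g + 132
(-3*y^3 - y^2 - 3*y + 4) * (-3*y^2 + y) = 9*y^5 + 8*y^3 - 15*y^2 + 4*y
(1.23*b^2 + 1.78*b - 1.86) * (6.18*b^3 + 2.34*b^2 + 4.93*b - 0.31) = 7.6014*b^5 + 13.8786*b^4 - 1.2657*b^3 + 4.0417*b^2 - 9.7216*b + 0.5766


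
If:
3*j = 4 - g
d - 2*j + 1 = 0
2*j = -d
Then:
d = -1/2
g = 13/4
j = 1/4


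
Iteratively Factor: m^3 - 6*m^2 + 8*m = (m)*(m^2 - 6*m + 8) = m*(m - 4)*(m - 2)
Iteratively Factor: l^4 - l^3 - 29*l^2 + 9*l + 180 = (l + 4)*(l^3 - 5*l^2 - 9*l + 45) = (l - 5)*(l + 4)*(l^2 - 9) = (l - 5)*(l - 3)*(l + 4)*(l + 3)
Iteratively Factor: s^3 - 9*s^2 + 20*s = (s - 5)*(s^2 - 4*s) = (s - 5)*(s - 4)*(s)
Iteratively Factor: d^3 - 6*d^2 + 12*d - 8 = (d - 2)*(d^2 - 4*d + 4) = (d - 2)^2*(d - 2)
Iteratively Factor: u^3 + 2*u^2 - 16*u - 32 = (u - 4)*(u^2 + 6*u + 8) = (u - 4)*(u + 2)*(u + 4)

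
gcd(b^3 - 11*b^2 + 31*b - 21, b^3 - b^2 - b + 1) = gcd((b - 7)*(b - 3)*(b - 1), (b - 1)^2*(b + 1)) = b - 1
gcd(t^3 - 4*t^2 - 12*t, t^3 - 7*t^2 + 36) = t^2 - 4*t - 12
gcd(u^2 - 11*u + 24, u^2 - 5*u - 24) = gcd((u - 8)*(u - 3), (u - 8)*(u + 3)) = u - 8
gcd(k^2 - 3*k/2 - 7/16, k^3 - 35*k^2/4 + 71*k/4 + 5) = k + 1/4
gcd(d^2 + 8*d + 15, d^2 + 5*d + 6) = d + 3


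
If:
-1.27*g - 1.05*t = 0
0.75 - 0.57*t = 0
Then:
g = -1.09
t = 1.32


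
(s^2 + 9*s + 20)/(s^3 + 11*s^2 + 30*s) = (s + 4)/(s*(s + 6))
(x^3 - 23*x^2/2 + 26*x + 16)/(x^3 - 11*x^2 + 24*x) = (x^2 - 7*x/2 - 2)/(x*(x - 3))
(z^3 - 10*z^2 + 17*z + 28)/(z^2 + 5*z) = (z^3 - 10*z^2 + 17*z + 28)/(z*(z + 5))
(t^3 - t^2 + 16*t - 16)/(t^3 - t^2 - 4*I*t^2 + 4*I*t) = (t + 4*I)/t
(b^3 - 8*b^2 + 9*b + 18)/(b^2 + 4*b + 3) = (b^2 - 9*b + 18)/(b + 3)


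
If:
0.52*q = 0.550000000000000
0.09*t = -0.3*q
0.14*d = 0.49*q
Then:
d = 3.70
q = 1.06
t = -3.53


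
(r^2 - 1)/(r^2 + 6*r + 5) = (r - 1)/(r + 5)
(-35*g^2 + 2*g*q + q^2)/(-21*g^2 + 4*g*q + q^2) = (-5*g + q)/(-3*g + q)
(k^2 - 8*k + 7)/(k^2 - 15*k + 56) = (k - 1)/(k - 8)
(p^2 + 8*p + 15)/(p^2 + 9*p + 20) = (p + 3)/(p + 4)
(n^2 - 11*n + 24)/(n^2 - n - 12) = (-n^2 + 11*n - 24)/(-n^2 + n + 12)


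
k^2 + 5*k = k*(k + 5)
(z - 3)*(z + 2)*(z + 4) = z^3 + 3*z^2 - 10*z - 24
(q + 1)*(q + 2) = q^2 + 3*q + 2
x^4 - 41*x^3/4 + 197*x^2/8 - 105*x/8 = x*(x - 7)*(x - 5/2)*(x - 3/4)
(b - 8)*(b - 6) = b^2 - 14*b + 48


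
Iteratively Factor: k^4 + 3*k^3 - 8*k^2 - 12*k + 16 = (k + 4)*(k^3 - k^2 - 4*k + 4) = (k - 2)*(k + 4)*(k^2 + k - 2) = (k - 2)*(k - 1)*(k + 4)*(k + 2)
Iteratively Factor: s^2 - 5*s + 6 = (s - 2)*(s - 3)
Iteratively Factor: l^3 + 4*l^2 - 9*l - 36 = (l + 4)*(l^2 - 9) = (l + 3)*(l + 4)*(l - 3)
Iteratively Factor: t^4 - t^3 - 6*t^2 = (t)*(t^3 - t^2 - 6*t) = t^2*(t^2 - t - 6) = t^2*(t - 3)*(t + 2)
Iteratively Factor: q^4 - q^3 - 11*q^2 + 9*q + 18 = (q + 1)*(q^3 - 2*q^2 - 9*q + 18) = (q - 2)*(q + 1)*(q^2 - 9) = (q - 3)*(q - 2)*(q + 1)*(q + 3)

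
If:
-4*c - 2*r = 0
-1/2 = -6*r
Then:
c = -1/24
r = 1/12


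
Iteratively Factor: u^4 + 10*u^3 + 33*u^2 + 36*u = (u)*(u^3 + 10*u^2 + 33*u + 36) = u*(u + 4)*(u^2 + 6*u + 9) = u*(u + 3)*(u + 4)*(u + 3)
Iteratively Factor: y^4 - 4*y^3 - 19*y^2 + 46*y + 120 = (y + 2)*(y^3 - 6*y^2 - 7*y + 60) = (y - 4)*(y + 2)*(y^2 - 2*y - 15) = (y - 4)*(y + 2)*(y + 3)*(y - 5)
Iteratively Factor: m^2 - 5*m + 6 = (m - 2)*(m - 3)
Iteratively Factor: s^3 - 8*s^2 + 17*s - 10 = (s - 5)*(s^2 - 3*s + 2) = (s - 5)*(s - 1)*(s - 2)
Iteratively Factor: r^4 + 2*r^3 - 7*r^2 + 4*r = (r)*(r^3 + 2*r^2 - 7*r + 4) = r*(r - 1)*(r^2 + 3*r - 4) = r*(r - 1)*(r + 4)*(r - 1)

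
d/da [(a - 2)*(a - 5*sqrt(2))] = 2*a - 5*sqrt(2) - 2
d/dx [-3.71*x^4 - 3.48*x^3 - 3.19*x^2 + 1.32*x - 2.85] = -14.84*x^3 - 10.44*x^2 - 6.38*x + 1.32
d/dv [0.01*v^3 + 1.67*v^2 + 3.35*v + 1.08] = 0.03*v^2 + 3.34*v + 3.35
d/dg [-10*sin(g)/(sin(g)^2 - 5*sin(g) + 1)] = -10*cos(g)^3/(sin(g)^2 - 5*sin(g) + 1)^2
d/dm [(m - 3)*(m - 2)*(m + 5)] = 3*m^2 - 19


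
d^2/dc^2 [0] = 0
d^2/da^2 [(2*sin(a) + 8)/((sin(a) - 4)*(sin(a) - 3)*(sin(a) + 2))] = 2*(-4*sin(a)^7 - 21*sin(a)^6 + 193*sin(a)^5 - 44*sin(a)^4 - 242*sin(a)^3 - 1720*sin(a)^2 - 384*sin(a) + 1088)/((sin(a) - 4)^3*(sin(a) - 3)^3*(sin(a) + 2)^3)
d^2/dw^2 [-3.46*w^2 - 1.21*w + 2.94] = -6.92000000000000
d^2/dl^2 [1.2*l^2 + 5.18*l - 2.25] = 2.40000000000000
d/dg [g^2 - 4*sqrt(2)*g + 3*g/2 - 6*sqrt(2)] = 2*g - 4*sqrt(2) + 3/2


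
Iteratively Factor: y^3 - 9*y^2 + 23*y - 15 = (y - 5)*(y^2 - 4*y + 3) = (y - 5)*(y - 3)*(y - 1)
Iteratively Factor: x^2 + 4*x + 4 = (x + 2)*(x + 2)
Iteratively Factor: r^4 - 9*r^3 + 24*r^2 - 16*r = (r - 4)*(r^3 - 5*r^2 + 4*r) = (r - 4)^2*(r^2 - r) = (r - 4)^2*(r - 1)*(r)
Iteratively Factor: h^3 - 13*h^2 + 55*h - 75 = (h - 5)*(h^2 - 8*h + 15) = (h - 5)*(h - 3)*(h - 5)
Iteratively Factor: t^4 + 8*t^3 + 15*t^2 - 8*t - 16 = (t + 1)*(t^3 + 7*t^2 + 8*t - 16) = (t + 1)*(t + 4)*(t^2 + 3*t - 4) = (t - 1)*(t + 1)*(t + 4)*(t + 4)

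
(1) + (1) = 2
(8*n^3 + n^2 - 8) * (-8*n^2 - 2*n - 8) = -64*n^5 - 24*n^4 - 66*n^3 + 56*n^2 + 16*n + 64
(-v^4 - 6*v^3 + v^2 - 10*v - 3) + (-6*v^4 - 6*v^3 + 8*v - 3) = -7*v^4 - 12*v^3 + v^2 - 2*v - 6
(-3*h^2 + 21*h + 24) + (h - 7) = -3*h^2 + 22*h + 17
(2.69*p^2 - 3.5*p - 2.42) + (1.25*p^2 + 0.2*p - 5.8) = 3.94*p^2 - 3.3*p - 8.22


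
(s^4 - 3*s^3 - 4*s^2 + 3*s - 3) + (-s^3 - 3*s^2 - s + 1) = s^4 - 4*s^3 - 7*s^2 + 2*s - 2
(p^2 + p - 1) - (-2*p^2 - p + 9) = 3*p^2 + 2*p - 10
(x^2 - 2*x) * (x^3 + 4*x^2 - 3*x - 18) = x^5 + 2*x^4 - 11*x^3 - 12*x^2 + 36*x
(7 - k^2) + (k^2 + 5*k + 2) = 5*k + 9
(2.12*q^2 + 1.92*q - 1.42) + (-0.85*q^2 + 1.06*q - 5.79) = 1.27*q^2 + 2.98*q - 7.21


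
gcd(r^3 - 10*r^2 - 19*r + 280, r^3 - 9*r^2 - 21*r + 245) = r^2 - 2*r - 35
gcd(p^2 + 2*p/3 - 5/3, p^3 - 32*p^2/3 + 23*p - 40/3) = p - 1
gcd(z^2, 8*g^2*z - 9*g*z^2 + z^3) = z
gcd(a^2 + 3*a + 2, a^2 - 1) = a + 1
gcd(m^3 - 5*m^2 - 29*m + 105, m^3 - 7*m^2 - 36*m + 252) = m - 7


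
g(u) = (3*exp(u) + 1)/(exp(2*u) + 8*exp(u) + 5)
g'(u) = (3*exp(u) + 1)*(-2*exp(2*u) - 8*exp(u))/(exp(2*u) + 8*exp(u) + 5)^2 + 3*exp(u)/(exp(2*u) + 8*exp(u) + 5) = (-3*exp(2*u) - 2*exp(u) + 7)*exp(u)/(exp(4*u) + 16*exp(3*u) + 74*exp(2*u) + 80*exp(u) + 25)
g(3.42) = 0.08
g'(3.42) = -0.06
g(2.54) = 0.15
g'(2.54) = -0.09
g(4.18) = 0.04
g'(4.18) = -0.04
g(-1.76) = 0.24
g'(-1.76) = 0.03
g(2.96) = 0.11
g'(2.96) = -0.08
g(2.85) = 0.12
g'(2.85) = -0.08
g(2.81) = 0.12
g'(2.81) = -0.08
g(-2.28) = 0.22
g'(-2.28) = 0.02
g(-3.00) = 0.21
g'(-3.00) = 0.01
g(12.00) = 0.00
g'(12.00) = 0.00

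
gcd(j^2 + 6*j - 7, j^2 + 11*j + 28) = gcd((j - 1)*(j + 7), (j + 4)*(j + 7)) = j + 7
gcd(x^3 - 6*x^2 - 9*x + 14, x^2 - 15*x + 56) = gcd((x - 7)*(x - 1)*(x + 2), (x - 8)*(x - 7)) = x - 7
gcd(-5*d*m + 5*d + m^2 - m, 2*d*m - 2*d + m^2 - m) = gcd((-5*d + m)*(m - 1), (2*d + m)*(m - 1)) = m - 1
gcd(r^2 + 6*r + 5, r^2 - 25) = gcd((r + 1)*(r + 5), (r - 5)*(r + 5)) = r + 5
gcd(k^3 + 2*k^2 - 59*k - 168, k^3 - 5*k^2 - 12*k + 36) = k + 3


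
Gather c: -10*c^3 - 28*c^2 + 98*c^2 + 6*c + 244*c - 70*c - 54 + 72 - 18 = -10*c^3 + 70*c^2 + 180*c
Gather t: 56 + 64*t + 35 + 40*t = 104*t + 91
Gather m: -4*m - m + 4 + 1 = 5 - 5*m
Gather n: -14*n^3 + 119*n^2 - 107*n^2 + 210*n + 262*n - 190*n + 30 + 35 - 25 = -14*n^3 + 12*n^2 + 282*n + 40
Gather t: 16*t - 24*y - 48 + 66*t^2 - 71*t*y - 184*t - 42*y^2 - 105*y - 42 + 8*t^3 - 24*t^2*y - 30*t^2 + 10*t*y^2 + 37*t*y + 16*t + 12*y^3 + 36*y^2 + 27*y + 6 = 8*t^3 + t^2*(36 - 24*y) + t*(10*y^2 - 34*y - 152) + 12*y^3 - 6*y^2 - 102*y - 84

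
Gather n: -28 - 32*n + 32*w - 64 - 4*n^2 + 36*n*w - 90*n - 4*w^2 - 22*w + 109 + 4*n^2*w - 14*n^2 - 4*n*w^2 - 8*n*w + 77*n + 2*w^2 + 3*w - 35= n^2*(4*w - 18) + n*(-4*w^2 + 28*w - 45) - 2*w^2 + 13*w - 18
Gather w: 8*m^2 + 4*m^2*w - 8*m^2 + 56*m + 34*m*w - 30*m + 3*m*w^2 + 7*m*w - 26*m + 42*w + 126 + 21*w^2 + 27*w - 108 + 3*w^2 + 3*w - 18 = w^2*(3*m + 24) + w*(4*m^2 + 41*m + 72)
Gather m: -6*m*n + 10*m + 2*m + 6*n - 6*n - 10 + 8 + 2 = m*(12 - 6*n)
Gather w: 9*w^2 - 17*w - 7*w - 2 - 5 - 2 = 9*w^2 - 24*w - 9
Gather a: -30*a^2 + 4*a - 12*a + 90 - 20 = -30*a^2 - 8*a + 70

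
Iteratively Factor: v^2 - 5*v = (v - 5)*(v)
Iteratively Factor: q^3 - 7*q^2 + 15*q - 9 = (q - 3)*(q^2 - 4*q + 3) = (q - 3)*(q - 1)*(q - 3)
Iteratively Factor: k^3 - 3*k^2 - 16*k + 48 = (k - 3)*(k^2 - 16) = (k - 3)*(k + 4)*(k - 4)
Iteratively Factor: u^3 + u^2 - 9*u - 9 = (u - 3)*(u^2 + 4*u + 3) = (u - 3)*(u + 3)*(u + 1)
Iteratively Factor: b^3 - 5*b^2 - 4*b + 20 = (b - 5)*(b^2 - 4) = (b - 5)*(b + 2)*(b - 2)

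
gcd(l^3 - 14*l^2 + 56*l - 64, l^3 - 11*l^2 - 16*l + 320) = l - 8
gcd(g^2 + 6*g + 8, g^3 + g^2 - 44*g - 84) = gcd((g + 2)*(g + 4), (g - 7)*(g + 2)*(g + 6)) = g + 2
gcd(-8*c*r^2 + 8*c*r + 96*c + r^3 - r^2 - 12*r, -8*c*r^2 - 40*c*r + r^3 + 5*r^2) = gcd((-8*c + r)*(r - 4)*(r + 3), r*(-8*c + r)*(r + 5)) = -8*c + r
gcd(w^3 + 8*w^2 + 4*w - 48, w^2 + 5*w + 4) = w + 4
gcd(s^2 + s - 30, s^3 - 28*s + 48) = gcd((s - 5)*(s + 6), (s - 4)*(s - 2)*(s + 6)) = s + 6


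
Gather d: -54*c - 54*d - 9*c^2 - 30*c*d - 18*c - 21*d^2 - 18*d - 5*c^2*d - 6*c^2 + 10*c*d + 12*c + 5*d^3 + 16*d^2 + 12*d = -15*c^2 - 60*c + 5*d^3 - 5*d^2 + d*(-5*c^2 - 20*c - 60)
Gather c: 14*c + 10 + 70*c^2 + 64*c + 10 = 70*c^2 + 78*c + 20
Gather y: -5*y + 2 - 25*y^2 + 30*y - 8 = -25*y^2 + 25*y - 6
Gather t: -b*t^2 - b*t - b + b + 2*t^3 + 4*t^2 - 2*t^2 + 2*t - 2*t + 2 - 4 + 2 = -b*t + 2*t^3 + t^2*(2 - b)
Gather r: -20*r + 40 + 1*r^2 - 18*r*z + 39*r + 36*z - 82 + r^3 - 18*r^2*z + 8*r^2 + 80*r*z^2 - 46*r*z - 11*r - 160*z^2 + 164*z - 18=r^3 + r^2*(9 - 18*z) + r*(80*z^2 - 64*z + 8) - 160*z^2 + 200*z - 60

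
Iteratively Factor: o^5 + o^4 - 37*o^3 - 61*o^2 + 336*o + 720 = (o + 4)*(o^4 - 3*o^3 - 25*o^2 + 39*o + 180) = (o + 3)*(o + 4)*(o^3 - 6*o^2 - 7*o + 60) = (o + 3)^2*(o + 4)*(o^2 - 9*o + 20) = (o - 5)*(o + 3)^2*(o + 4)*(o - 4)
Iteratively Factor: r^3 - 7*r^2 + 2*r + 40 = (r - 4)*(r^2 - 3*r - 10) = (r - 5)*(r - 4)*(r + 2)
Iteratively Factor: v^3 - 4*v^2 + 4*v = (v)*(v^2 - 4*v + 4) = v*(v - 2)*(v - 2)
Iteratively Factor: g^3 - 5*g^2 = (g)*(g^2 - 5*g) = g^2*(g - 5)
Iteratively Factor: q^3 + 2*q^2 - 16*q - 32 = (q + 4)*(q^2 - 2*q - 8) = (q - 4)*(q + 4)*(q + 2)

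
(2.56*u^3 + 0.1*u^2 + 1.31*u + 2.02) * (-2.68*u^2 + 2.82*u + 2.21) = -6.8608*u^5 + 6.9512*u^4 + 2.4288*u^3 - 1.4984*u^2 + 8.5915*u + 4.4642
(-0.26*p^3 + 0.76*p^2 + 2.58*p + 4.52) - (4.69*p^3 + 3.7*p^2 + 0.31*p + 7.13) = -4.95*p^3 - 2.94*p^2 + 2.27*p - 2.61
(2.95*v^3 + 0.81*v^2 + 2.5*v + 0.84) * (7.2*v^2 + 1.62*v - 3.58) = 21.24*v^5 + 10.611*v^4 + 8.7512*v^3 + 7.1982*v^2 - 7.5892*v - 3.0072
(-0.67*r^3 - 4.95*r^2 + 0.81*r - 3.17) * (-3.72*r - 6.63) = 2.4924*r^4 + 22.8561*r^3 + 29.8053*r^2 + 6.4221*r + 21.0171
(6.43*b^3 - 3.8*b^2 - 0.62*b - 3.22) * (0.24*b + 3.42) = 1.5432*b^4 + 21.0786*b^3 - 13.1448*b^2 - 2.8932*b - 11.0124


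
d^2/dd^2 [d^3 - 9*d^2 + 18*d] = 6*d - 18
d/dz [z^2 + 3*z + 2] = 2*z + 3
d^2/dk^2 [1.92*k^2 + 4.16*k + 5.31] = 3.84000000000000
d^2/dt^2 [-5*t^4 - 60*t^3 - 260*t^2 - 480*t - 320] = -60*t^2 - 360*t - 520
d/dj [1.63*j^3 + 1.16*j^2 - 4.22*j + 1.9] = 4.89*j^2 + 2.32*j - 4.22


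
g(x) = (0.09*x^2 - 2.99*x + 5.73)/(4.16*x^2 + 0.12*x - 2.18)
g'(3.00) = -0.02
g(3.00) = -0.07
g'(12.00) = 0.00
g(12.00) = -0.03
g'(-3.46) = 0.14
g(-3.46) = 0.36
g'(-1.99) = 0.76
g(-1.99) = 0.86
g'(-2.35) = 0.45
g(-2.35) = 0.65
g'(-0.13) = 2.72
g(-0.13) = -2.88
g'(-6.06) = 0.03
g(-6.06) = 0.18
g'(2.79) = -0.03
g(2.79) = -0.06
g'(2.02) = -0.18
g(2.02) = 0.00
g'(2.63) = -0.05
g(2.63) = -0.06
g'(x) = (-8.32*x - 0.12)*(0.09*x^2 - 2.99*x + 5.73)/(4.16*x^2 + 0.12*x - 2.18)^2 + (0.18*x - 2.99)/(4.16*x^2 + 0.12*x - 2.18) = (12.4492*x^2 - 48.066*x + 5.8306)/(17.3056*x^4 + 0.9984*x^3 - 18.1232*x^2 - 0.5232*x + 4.7524)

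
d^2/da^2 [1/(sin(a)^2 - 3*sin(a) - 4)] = (-4*sin(a)^3 + 13*sin(a)^2 - 32*sin(a) + 26)/((sin(a) - 4)^3*(sin(a) + 1)^2)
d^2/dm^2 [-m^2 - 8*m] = -2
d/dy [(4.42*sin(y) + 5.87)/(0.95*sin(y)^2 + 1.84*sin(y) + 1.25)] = (-11.153*sin(y) + 2.0995*cos(2*y) - 7.3753)*cos(y)/(0.95*sin(y)^2 + 1.84*sin(y) + 1.25)^2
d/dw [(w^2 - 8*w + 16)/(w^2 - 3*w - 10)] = (5*w^2 - 52*w + 128)/(w^4 - 6*w^3 - 11*w^2 + 60*w + 100)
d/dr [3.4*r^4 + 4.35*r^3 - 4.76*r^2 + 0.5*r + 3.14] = 13.6*r^3 + 13.05*r^2 - 9.52*r + 0.5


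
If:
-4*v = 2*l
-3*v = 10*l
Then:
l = 0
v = 0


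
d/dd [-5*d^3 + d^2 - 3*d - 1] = -15*d^2 + 2*d - 3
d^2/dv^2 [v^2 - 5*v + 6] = 2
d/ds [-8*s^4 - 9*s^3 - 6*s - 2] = -32*s^3 - 27*s^2 - 6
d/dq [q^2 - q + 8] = 2*q - 1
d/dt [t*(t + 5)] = 2*t + 5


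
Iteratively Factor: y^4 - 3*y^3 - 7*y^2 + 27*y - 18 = (y - 2)*(y^3 - y^2 - 9*y + 9) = (y - 2)*(y - 1)*(y^2 - 9) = (y - 2)*(y - 1)*(y + 3)*(y - 3)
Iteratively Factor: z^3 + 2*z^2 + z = (z + 1)*(z^2 + z) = (z + 1)^2*(z)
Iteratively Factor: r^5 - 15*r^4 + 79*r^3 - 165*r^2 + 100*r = (r)*(r^4 - 15*r^3 + 79*r^2 - 165*r + 100) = r*(r - 5)*(r^3 - 10*r^2 + 29*r - 20) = r*(r - 5)*(r - 4)*(r^2 - 6*r + 5) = r*(r - 5)*(r - 4)*(r - 1)*(r - 5)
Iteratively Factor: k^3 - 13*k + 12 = (k + 4)*(k^2 - 4*k + 3) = (k - 1)*(k + 4)*(k - 3)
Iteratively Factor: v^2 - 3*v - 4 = (v - 4)*(v + 1)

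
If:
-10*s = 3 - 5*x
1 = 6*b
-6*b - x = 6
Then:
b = 1/6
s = -19/5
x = -7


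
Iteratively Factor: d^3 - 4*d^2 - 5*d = (d)*(d^2 - 4*d - 5) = d*(d - 5)*(d + 1)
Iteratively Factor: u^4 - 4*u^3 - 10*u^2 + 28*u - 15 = (u + 3)*(u^3 - 7*u^2 + 11*u - 5) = (u - 1)*(u + 3)*(u^2 - 6*u + 5) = (u - 1)^2*(u + 3)*(u - 5)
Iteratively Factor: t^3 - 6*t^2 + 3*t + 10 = (t - 5)*(t^2 - t - 2) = (t - 5)*(t - 2)*(t + 1)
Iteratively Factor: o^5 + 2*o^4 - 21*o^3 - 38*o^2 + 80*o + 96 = (o - 2)*(o^4 + 4*o^3 - 13*o^2 - 64*o - 48) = (o - 2)*(o + 4)*(o^3 - 13*o - 12) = (o - 2)*(o + 1)*(o + 4)*(o^2 - o - 12) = (o - 2)*(o + 1)*(o + 3)*(o + 4)*(o - 4)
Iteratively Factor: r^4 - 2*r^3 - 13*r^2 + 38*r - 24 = (r - 3)*(r^3 + r^2 - 10*r + 8) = (r - 3)*(r - 1)*(r^2 + 2*r - 8) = (r - 3)*(r - 1)*(r + 4)*(r - 2)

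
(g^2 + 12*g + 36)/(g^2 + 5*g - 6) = (g + 6)/(g - 1)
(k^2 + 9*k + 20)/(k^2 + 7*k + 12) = (k + 5)/(k + 3)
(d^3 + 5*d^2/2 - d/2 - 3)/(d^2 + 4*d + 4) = (2*d^2 + d - 3)/(2*(d + 2))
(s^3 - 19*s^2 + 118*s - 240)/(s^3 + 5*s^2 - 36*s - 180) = (s^2 - 13*s + 40)/(s^2 + 11*s + 30)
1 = 1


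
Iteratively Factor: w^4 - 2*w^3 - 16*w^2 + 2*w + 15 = (w + 3)*(w^3 - 5*w^2 - w + 5) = (w - 1)*(w + 3)*(w^2 - 4*w - 5) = (w - 1)*(w + 1)*(w + 3)*(w - 5)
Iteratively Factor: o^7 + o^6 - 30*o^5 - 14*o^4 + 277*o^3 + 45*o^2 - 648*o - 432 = (o - 3)*(o^6 + 4*o^5 - 18*o^4 - 68*o^3 + 73*o^2 + 264*o + 144) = (o - 3)^2*(o^5 + 7*o^4 + 3*o^3 - 59*o^2 - 104*o - 48) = (o - 3)^2*(o + 4)*(o^4 + 3*o^3 - 9*o^2 - 23*o - 12) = (o - 3)^3*(o + 4)*(o^3 + 6*o^2 + 9*o + 4) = (o - 3)^3*(o + 1)*(o + 4)*(o^2 + 5*o + 4) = (o - 3)^3*(o + 1)^2*(o + 4)*(o + 4)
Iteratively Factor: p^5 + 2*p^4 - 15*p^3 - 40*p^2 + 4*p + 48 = (p - 4)*(p^4 + 6*p^3 + 9*p^2 - 4*p - 12) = (p - 4)*(p + 2)*(p^3 + 4*p^2 + p - 6) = (p - 4)*(p + 2)^2*(p^2 + 2*p - 3) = (p - 4)*(p - 1)*(p + 2)^2*(p + 3)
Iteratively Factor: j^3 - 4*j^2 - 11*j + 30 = (j - 5)*(j^2 + j - 6) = (j - 5)*(j - 2)*(j + 3)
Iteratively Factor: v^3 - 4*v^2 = (v)*(v^2 - 4*v) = v*(v - 4)*(v)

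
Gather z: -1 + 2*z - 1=2*z - 2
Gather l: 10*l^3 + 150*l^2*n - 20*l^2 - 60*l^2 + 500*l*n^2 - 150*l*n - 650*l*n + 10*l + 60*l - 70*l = 10*l^3 + l^2*(150*n - 80) + l*(500*n^2 - 800*n)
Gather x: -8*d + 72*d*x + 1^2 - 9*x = -8*d + x*(72*d - 9) + 1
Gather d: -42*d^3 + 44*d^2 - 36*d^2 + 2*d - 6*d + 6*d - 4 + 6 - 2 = -42*d^3 + 8*d^2 + 2*d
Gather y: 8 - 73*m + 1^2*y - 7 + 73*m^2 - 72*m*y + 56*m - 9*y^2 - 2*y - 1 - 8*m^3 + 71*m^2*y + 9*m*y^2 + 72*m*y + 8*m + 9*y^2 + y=-8*m^3 + 71*m^2*y + 73*m^2 + 9*m*y^2 - 9*m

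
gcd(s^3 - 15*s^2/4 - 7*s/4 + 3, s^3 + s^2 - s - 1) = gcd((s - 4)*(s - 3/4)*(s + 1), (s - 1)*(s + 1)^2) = s + 1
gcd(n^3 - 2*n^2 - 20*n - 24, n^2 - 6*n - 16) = n + 2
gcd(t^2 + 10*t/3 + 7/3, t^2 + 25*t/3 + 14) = t + 7/3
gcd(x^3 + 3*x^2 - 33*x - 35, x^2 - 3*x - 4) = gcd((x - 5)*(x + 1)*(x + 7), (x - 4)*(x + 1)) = x + 1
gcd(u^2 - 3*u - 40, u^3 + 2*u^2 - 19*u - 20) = u + 5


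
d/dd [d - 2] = 1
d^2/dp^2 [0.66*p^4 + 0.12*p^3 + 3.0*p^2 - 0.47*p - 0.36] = 7.92*p^2 + 0.72*p + 6.0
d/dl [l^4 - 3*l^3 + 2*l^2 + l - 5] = 4*l^3 - 9*l^2 + 4*l + 1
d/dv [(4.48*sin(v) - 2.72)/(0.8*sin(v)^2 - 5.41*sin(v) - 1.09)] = (-3.584*sin(v)^2 + 4.352*sin(v) - 19.5984)*cos(v)/(0.64*sin(v)^4 - 8.656*sin(v)^3 + 27.5241*sin(v)^2 + 11.7938*sin(v) + 1.1881)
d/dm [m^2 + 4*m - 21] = 2*m + 4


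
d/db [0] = 0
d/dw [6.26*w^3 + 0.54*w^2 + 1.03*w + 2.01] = 18.78*w^2 + 1.08*w + 1.03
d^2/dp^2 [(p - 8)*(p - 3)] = 2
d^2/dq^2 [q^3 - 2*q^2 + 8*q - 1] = 6*q - 4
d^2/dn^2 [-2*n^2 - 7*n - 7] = -4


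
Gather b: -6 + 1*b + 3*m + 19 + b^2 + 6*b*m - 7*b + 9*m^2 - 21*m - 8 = b^2 + b*(6*m - 6) + 9*m^2 - 18*m + 5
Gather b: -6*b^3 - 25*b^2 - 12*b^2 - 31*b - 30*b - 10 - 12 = -6*b^3 - 37*b^2 - 61*b - 22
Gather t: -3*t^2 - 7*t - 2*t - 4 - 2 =-3*t^2 - 9*t - 6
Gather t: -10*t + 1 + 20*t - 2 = 10*t - 1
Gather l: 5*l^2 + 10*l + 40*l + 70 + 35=5*l^2 + 50*l + 105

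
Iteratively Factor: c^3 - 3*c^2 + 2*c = (c - 2)*(c^2 - c) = (c - 2)*(c - 1)*(c)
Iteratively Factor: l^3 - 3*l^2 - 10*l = (l - 5)*(l^2 + 2*l) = (l - 5)*(l + 2)*(l)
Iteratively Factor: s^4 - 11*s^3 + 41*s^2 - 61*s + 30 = (s - 5)*(s^3 - 6*s^2 + 11*s - 6) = (s - 5)*(s - 1)*(s^2 - 5*s + 6) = (s - 5)*(s - 3)*(s - 1)*(s - 2)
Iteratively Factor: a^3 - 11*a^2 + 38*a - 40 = (a - 5)*(a^2 - 6*a + 8) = (a - 5)*(a - 2)*(a - 4)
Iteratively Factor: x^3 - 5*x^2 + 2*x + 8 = (x - 2)*(x^2 - 3*x - 4) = (x - 2)*(x + 1)*(x - 4)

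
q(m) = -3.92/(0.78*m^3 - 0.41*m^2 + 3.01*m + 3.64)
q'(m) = -3.92*(-2.34*m^2 + 0.82*m - 3.01)/(0.78*m^3 - 0.41*m^2 + 3.01*m + 3.64)^2 = (9.1728*m^2 - 3.2144*m + 11.7992)/(0.78*m^3 - 0.41*m^2 + 3.01*m + 3.64)^2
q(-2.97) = 0.13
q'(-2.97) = 0.12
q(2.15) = -0.25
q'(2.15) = 0.19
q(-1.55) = 0.80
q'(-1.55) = 1.61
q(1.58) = -0.38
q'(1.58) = 0.27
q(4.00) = -0.07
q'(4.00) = 0.04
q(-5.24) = 0.03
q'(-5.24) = 0.02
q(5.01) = -0.04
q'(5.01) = 0.02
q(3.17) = -0.12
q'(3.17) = 0.08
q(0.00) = -1.08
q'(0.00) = 0.89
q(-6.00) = 0.02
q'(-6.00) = 0.01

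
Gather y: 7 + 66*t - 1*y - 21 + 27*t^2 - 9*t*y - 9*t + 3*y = 27*t^2 + 57*t + y*(2 - 9*t) - 14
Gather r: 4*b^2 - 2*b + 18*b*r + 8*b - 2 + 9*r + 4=4*b^2 + 6*b + r*(18*b + 9) + 2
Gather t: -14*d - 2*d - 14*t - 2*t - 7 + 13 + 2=-16*d - 16*t + 8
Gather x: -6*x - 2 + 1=-6*x - 1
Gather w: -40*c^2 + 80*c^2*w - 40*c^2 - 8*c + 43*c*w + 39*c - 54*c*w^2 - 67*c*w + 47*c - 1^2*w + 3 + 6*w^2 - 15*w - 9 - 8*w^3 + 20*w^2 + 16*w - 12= -80*c^2 + 78*c - 8*w^3 + w^2*(26 - 54*c) + w*(80*c^2 - 24*c) - 18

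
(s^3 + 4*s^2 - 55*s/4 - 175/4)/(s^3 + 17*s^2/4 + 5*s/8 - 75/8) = 2*(2*s^2 + 3*s - 35)/(4*s^2 + 7*s - 15)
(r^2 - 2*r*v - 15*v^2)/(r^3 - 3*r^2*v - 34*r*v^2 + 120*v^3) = (r + 3*v)/(r^2 + 2*r*v - 24*v^2)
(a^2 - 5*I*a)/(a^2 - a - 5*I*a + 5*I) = a/(a - 1)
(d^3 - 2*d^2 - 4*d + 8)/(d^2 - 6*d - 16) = (d^2 - 4*d + 4)/(d - 8)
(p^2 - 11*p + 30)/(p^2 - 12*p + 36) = (p - 5)/(p - 6)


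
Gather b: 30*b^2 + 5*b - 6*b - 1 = 30*b^2 - b - 1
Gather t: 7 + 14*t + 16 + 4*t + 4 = 18*t + 27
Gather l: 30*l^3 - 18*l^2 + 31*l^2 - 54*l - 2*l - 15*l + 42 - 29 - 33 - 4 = 30*l^3 + 13*l^2 - 71*l - 24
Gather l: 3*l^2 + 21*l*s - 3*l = 3*l^2 + l*(21*s - 3)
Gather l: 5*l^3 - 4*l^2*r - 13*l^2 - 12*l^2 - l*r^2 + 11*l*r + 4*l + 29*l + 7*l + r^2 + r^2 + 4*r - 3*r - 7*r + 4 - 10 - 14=5*l^3 + l^2*(-4*r - 25) + l*(-r^2 + 11*r + 40) + 2*r^2 - 6*r - 20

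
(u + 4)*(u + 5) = u^2 + 9*u + 20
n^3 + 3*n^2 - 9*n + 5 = (n - 1)^2*(n + 5)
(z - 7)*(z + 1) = z^2 - 6*z - 7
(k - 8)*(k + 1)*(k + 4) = k^3 - 3*k^2 - 36*k - 32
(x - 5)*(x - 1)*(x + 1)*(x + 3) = x^4 - 2*x^3 - 16*x^2 + 2*x + 15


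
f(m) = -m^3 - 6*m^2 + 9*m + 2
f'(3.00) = -54.00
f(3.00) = -52.00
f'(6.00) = -171.00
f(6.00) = -376.00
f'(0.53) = 1.80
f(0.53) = 4.94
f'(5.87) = -164.81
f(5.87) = -354.17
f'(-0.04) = 9.48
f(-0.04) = 1.63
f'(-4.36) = 4.29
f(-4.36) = -68.42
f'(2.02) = -27.48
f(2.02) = -12.54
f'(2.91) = -51.32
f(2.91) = -47.26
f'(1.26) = -10.88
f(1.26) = 1.81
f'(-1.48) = 20.19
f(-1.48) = -21.22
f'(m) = -3*m^2 - 12*m + 9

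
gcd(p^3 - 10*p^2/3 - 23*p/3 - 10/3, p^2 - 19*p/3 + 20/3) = p - 5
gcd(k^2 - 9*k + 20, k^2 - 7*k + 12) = k - 4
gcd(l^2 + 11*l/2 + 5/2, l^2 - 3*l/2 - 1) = l + 1/2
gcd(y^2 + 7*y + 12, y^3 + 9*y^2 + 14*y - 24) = y + 4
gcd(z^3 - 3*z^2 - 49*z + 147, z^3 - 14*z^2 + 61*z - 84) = z^2 - 10*z + 21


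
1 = 1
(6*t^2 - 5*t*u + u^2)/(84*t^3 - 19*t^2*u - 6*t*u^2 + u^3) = (2*t - u)/(28*t^2 + 3*t*u - u^2)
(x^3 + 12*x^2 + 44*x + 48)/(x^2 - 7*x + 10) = (x^3 + 12*x^2 + 44*x + 48)/(x^2 - 7*x + 10)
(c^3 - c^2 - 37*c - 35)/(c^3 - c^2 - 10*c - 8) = (c^2 - 2*c - 35)/(c^2 - 2*c - 8)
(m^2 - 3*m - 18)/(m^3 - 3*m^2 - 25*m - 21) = (m - 6)/(m^2 - 6*m - 7)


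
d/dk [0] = 0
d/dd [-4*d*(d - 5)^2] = 4*(5 - 3*d)*(d - 5)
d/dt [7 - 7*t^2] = -14*t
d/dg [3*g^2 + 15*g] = 6*g + 15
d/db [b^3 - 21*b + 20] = 3*b^2 - 21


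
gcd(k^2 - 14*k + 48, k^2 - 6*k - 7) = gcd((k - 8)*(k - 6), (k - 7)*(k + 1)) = 1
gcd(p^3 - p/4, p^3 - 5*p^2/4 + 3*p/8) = p^2 - p/2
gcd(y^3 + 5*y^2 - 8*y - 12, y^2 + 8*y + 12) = y + 6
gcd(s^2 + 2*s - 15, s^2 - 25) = s + 5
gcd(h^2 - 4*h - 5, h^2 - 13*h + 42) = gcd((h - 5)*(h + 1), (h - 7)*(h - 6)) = 1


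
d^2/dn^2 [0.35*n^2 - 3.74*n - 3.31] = 0.700000000000000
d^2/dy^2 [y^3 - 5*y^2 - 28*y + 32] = 6*y - 10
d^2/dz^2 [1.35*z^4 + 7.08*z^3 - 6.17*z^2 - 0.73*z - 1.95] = 16.2*z^2 + 42.48*z - 12.34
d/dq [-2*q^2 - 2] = -4*q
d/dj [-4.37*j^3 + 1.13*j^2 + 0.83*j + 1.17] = -13.11*j^2 + 2.26*j + 0.83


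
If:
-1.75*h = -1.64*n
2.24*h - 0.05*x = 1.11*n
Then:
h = 0.0473687250880943*x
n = 0.0505458956732713*x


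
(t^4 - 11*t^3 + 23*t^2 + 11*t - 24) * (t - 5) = t^5 - 16*t^4 + 78*t^3 - 104*t^2 - 79*t + 120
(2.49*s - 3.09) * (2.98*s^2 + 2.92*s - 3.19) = 7.4202*s^3 - 1.9374*s^2 - 16.9659*s + 9.8571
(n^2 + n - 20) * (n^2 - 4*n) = n^4 - 3*n^3 - 24*n^2 + 80*n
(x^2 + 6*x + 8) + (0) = x^2 + 6*x + 8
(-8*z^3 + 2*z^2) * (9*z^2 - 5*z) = -72*z^5 + 58*z^4 - 10*z^3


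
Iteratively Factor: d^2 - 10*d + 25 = (d - 5)*(d - 5)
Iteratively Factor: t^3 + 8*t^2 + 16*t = (t)*(t^2 + 8*t + 16) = t*(t + 4)*(t + 4)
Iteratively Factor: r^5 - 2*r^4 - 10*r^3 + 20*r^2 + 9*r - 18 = (r - 3)*(r^4 + r^3 - 7*r^2 - r + 6) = (r - 3)*(r + 1)*(r^3 - 7*r + 6) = (r - 3)*(r - 2)*(r + 1)*(r^2 + 2*r - 3) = (r - 3)*(r - 2)*(r - 1)*(r + 1)*(r + 3)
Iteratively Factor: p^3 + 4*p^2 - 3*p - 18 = (p + 3)*(p^2 + p - 6) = (p - 2)*(p + 3)*(p + 3)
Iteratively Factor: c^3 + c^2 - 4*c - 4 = (c + 2)*(c^2 - c - 2) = (c + 1)*(c + 2)*(c - 2)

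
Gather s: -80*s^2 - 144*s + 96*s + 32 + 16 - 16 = -80*s^2 - 48*s + 32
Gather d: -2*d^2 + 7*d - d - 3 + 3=-2*d^2 + 6*d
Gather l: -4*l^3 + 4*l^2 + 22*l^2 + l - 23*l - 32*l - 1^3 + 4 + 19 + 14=-4*l^3 + 26*l^2 - 54*l + 36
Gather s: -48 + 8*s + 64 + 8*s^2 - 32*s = 8*s^2 - 24*s + 16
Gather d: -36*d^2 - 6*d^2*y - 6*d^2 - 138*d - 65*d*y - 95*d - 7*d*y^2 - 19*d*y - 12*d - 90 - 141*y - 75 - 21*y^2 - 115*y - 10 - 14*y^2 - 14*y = d^2*(-6*y - 42) + d*(-7*y^2 - 84*y - 245) - 35*y^2 - 270*y - 175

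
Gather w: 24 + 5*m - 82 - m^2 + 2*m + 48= -m^2 + 7*m - 10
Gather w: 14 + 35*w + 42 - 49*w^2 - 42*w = -49*w^2 - 7*w + 56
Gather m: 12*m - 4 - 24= 12*m - 28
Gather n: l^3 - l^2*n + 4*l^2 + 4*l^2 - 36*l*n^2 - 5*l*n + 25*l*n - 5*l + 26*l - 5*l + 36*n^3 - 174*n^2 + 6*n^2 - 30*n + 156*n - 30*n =l^3 + 8*l^2 + 16*l + 36*n^3 + n^2*(-36*l - 168) + n*(-l^2 + 20*l + 96)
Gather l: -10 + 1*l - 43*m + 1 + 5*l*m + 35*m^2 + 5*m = l*(5*m + 1) + 35*m^2 - 38*m - 9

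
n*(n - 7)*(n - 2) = n^3 - 9*n^2 + 14*n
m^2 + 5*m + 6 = (m + 2)*(m + 3)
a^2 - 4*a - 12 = (a - 6)*(a + 2)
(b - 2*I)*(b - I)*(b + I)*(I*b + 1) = I*b^4 + 3*b^3 - I*b^2 + 3*b - 2*I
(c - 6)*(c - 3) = c^2 - 9*c + 18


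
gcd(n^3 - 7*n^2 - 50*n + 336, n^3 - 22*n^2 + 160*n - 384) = n^2 - 14*n + 48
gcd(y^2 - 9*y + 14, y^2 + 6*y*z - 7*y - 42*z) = y - 7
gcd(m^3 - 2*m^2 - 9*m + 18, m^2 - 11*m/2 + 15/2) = m - 3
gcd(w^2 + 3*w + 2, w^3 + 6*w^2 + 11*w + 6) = w^2 + 3*w + 2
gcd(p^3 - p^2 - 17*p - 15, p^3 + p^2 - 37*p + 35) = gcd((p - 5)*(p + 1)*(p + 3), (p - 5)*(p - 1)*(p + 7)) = p - 5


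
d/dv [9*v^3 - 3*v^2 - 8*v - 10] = 27*v^2 - 6*v - 8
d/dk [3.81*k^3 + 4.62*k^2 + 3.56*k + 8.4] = 11.43*k^2 + 9.24*k + 3.56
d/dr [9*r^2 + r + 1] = 18*r + 1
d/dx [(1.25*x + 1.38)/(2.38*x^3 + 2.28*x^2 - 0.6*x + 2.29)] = (-5.95*x^3 - 12.7032*x^2 - 6.2928*x + 3.6905)/(5.6644*x^6 + 10.8528*x^5 + 2.3424*x^4 + 8.1644*x^3 + 10.8024*x^2 - 2.748*x + 5.2441)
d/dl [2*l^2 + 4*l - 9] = 4*l + 4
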